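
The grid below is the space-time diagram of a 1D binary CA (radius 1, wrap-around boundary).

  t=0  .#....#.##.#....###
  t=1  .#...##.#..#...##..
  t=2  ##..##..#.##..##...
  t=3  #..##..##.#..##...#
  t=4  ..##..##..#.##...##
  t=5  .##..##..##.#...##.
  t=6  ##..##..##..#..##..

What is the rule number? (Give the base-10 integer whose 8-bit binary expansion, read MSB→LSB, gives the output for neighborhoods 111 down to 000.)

  [7] ### => .  t=0,i=17
  [6] ##. => .  t=0,i=9
  [5] #.# => .  t=0,i=0
  [4] #.. => .  t=0,i=2
  [3] .## => #  t=0,i=8
  [2] .#. => #  t=0,i=1
  [1] ..# => #  t=0,i=5
  [0] ... => .  t=0,i=3
  bits 00001110 = 14

14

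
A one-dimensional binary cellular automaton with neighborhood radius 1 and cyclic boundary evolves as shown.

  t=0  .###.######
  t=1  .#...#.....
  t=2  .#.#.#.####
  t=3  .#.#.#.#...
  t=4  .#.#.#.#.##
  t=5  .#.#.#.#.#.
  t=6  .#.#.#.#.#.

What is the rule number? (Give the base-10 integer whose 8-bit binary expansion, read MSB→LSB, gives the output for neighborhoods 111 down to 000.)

  ###|.  b7=0 t=0,i=2
  ##.|.  b6=0 t=0,i=3
  #.#|.  b5=0 t=0,i=0
  #..|.  b4=0 t=1,i=2
  .##|#  b3=1 t=0,i=1
  .#.|#  b2=1 t=1,i=1
  ..#|.  b1=0 t=1,i=0
  ...|#  b0=1 t=1,i=3
  bits 00001101 = 13

13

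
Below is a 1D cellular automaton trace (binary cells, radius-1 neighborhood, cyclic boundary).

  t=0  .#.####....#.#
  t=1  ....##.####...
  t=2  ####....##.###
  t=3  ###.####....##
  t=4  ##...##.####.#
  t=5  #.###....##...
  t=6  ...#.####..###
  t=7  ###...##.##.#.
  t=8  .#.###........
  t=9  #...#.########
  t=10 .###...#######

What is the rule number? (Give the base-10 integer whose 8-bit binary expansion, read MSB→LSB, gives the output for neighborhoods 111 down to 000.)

147

  ###|#  b7=1 t=0,i=4
  ##.|.  b6=0 t=0,i=6
  #.#|.  b5=0 t=0,i=0
  #..|#  b4=1 t=0,i=7
  .##|.  b3=0 t=0,i=3
  .#.|.  b2=0 t=0,i=1
  ..#|#  b1=1 t=0,i=10
  ...|#  b0=1 t=0,i=8
  bits 10010011 = 147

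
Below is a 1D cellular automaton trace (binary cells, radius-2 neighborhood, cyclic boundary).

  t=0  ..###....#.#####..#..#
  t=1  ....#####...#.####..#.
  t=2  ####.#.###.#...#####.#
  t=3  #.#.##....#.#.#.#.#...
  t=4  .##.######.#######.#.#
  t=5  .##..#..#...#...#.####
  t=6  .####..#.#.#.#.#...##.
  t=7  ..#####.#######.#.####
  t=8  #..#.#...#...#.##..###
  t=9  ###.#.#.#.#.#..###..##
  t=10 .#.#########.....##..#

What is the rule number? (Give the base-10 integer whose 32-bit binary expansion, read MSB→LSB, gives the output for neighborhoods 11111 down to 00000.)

  ##### -> .   bit 31 = 0  t=0,i=13
  ####. -> #   bit 30 = 1  t=0,i=14
  ###.# -> .   bit 29 = 0  t=2,i=3
  ###.. -> #   bit 28 = 1  t=0,i=4
  ##.## -> .   bit 27 = 0  t=2,i=20
  ##.#. -> #   bit 26 = 1  t=2,i=4
  ##..# -> #   bit 25 = 1  t=0,i=16
  ##... -> #   bit 24 = 1  t=0,i=5
  #.### -> .   bit 23 = 0  t=0,i=11
  #.##. -> #   bit 22 = 1  t=3,i=4
  #.#.# -> #   bit 21 = 1  t=2,i=5
  #.#.. -> .   bit 20 = 0  t=2,i=11
  #..## -> .   bit 19 = 0  t=0,i=1
  #..#. -> #   bit 18 = 1  t=0,i=17
  #...# -> .   bit 17 = 0  t=1,i=10
  #.... -> #   bit 16 = 1  t=0,i=6
  .#### -> #   bit 15 = 1  t=0,i=12
  .###. -> .   bit 14 = 0  t=0,i=3
  .##.# -> #   bit 13 = 1  t=4,i=2
  .##.. -> #   bit 12 = 1  t=3,i=5
  .#.## -> .   bit 11 = 0  t=0,i=10
  .#.#. -> #   bit 10 = 1  t=3,i=1
  .#..# -> .   bit 9 = 0  t=0,i=0
  .#... -> #   bit 8 = 1  t=1,i=21
  ..### -> .   bit 7 = 0  t=0,i=2
  ..##. -> #   bit 6 = 1  t=6,i=19
  ..#.# -> .   bit 5 = 0  t=0,i=9
  ..#.. -> .   bit 4 = 0  t=0,i=18
  ...## -> #   bit 3 = 1  t=1,i=3
  ...#. -> #   bit 2 = 1  t=0,i=8
  ....# -> #   bit 1 = 1  t=0,i=7
  ..... -> #   bit 0 = 1  t=1,i=1
  bits 01010111011001011011010101001111 = 1466283343

1466283343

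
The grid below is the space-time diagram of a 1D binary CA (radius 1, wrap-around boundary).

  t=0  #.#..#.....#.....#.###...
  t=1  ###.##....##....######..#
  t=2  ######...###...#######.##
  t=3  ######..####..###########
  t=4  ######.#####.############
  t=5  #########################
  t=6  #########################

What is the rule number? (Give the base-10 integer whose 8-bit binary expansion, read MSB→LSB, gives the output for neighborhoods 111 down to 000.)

  [7] ### => #  t=0,i=20
  [6] ##. => #  t=0,i=21
  [5] #.# => #  t=0,i=1
  [4] #.. => .  t=0,i=3
  [3] .## => #  t=0,i=19
  [2] .#. => #  t=0,i=0
  [1] ..# => #  t=0,i=4
  [0] ... => .  t=0,i=7
  bits 11101110 = 238

238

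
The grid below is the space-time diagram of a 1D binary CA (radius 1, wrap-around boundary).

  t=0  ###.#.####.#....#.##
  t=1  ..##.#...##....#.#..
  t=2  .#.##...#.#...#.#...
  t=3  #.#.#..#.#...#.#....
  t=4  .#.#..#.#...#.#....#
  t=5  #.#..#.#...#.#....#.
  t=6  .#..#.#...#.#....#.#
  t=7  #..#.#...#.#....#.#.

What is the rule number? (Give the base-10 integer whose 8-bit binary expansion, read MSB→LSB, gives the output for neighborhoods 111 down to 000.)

  ### -> .   bit 7 = 0  t=0,i=0
  ##. -> #   bit 6 = 1  t=0,i=2
  #.# -> #   bit 5 = 1  t=0,i=3
  #.. -> .   bit 4 = 0  t=0,i=12
  .## -> .   bit 3 = 0  t=0,i=6
  .#. -> .   bit 2 = 0  t=0,i=4
  ..# -> #   bit 1 = 1  t=0,i=15
  ... -> .   bit 0 = 0  t=0,i=13
  bits 01100010 = 98

98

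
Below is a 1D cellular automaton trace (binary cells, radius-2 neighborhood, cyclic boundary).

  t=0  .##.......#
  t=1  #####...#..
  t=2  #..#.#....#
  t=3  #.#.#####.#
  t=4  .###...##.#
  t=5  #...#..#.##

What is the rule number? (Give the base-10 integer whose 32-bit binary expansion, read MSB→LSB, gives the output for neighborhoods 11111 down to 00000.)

  ##### -> .   bit 31 = 0  t=1,i=2
  ####. -> #   bit 30 = 1  t=1,i=3
  ###.# -> #   bit 29 = 1  t=3,i=8
  ###.. -> .   bit 28 = 0  t=1,i=4
  ##.## -> .   bit 27 = 0  t=3,i=9
  ##.#. -> #   bit 26 = 1  t=3,i=1
  ##..# -> .   bit 25 = 0  t=2,i=1
  ##... -> #   bit 24 = 1  t=0,i=3
  #.### -> .   bit 23 = 0  t=3,i=4
  #.##. -> #   bit 22 = 1  t=0,i=1
  #.#.# -> #   bit 21 = 1  t=3,i=2
  #.#.. -> #   bit 20 = 1  t=2,i=5
  #..## -> #   bit 19 = 1  t=1,i=10
  #..#. -> #   bit 18 = 1  t=2,i=2
  #...# -> .   bit 17 = 0  t=1,i=6
  #.... -> #   bit 16 = 1  t=0,i=4
  .#### -> .   bit 15 = 0  t=1,i=1
  .###. -> .   bit 14 = 0  t=4,i=2
  .##.# -> .   bit 13 = 0  t=3,i=0
  .##.. -> #   bit 12 = 1  t=0,i=2
  .#.## -> #   bit 11 = 1  t=0,i=0
  .#.#. -> #   bit 10 = 1  t=2,i=4
  .#..# -> .   bit 9 = 0  t=1,i=9
  .#... -> #   bit 8 = 1  t=2,i=6
  ..### -> #   bit 7 = 1  t=1,i=0
  ..##. -> #   bit 6 = 1  t=2,i=10
  ..#.# -> .   bit 5 = 0  t=0,i=10
  ..#.. -> .   bit 4 = 0  t=1,i=8
  ...## -> .   bit 3 = 0  t=2,i=9
  ...#. -> .   bit 2 = 0  t=0,i=9
  ....# -> #   bit 1 = 1  t=0,i=8
  ..... -> .   bit 0 = 0  t=0,i=5
  bits 01100101011111010001110111000010 = 1702698434

1702698434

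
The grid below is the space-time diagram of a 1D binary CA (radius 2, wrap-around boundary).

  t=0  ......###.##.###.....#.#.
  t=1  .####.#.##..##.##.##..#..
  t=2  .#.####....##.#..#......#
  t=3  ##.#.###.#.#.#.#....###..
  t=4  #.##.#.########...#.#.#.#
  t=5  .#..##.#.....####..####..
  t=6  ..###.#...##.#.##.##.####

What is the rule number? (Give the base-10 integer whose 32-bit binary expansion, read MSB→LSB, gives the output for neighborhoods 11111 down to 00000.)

2108294851

  ##### -> .   bit 31 = 0  t=4,i=9
  ####. -> #   bit 30 = 1  t=1,i=3
  ###.# -> #   bit 29 = 1  t=0,i=8
  ###.. -> #   bit 28 = 1  t=0,i=15
  ##.## -> #   bit 27 = 1  t=0,i=9
  ##.#. -> #   bit 26 = 1  t=1,i=5
  ##..# -> .   bit 25 = 0  t=1,i=10
  ##... -> #   bit 24 = 1  t=0,i=16
  #.### -> #   bit 23 = 1  t=0,i=13
  #.##. -> .   bit 22 = 0  t=0,i=10
  #.#.# -> #   bit 21 = 1  t=1,i=6
  #.#.. -> .   bit 20 = 0  t=0,i=23
  #..## -> #   bit 19 = 1  t=1,i=11
  #..#. -> .   bit 18 = 0  t=1,i=21
  #...# -> #   bit 17 = 1  t=1,i=24
  #.... -> .   bit 16 = 0  t=0,i=0
  .#### -> .   bit 15 = 0  t=1,i=2
  .###. -> .   bit 14 = 0  t=0,i=7
  .##.# -> .   bit 13 = 0  t=0,i=11
  .##.. -> .   bit 12 = 0  t=1,i=9
  .#.## -> .   bit 11 = 0  t=1,i=7
  .#.#. -> #   bit 10 = 1  t=0,i=22
  .#..# -> #   bit 9 = 1  t=2,i=15
  .#... -> .   bit 8 = 0  t=0,i=24
  ..### -> #   bit 7 = 1  t=0,i=6
  ..##. -> #   bit 6 = 1  t=1,i=12
  ..#.# -> .   bit 5 = 0  t=0,i=21
  ..#.. -> .   bit 4 = 0  t=1,i=22
  ...## -> .   bit 3 = 0  t=0,i=5
  ...#. -> .   bit 2 = 0  t=0,i=20
  ....# -> #   bit 1 = 1  t=0,i=4
  ..... -> #   bit 0 = 1  t=0,i=1
  bits 01111101101010100000011011000011 = 2108294851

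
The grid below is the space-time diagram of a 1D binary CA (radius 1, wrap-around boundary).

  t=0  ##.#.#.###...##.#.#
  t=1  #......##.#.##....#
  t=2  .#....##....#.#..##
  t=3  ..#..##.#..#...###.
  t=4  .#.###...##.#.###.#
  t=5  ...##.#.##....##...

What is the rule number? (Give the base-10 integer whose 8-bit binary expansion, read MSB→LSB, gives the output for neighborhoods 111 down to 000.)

154

  ###|#  b7=1 t=0,i=0
  ##.|.  b6=0 t=0,i=1
  #.#|.  b5=0 t=0,i=2
  #..|#  b4=1 t=0,i=10
  .##|#  b3=1 t=0,i=7
  .#.|.  b2=0 t=0,i=3
  ..#|#  b1=1 t=0,i=12
  ...|.  b0=0 t=0,i=11
  bits 10011010 = 154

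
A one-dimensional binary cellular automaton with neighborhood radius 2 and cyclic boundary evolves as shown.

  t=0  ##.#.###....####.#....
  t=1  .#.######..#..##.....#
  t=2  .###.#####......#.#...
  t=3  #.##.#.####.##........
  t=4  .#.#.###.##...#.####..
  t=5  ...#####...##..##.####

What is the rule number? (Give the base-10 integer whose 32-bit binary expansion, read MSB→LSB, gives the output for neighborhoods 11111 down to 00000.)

4087506953

  [31] ##### => #  t=1,i=5
  [30] ####. => #  t=0,i=14
  [29] ###.# => #  t=0,i=15
  [28] ###.. => #  t=0,i=7
  [27] ##.## => .  t=2,i=4
  [26] ##.#. => .  t=0,i=2
  [25] ##..# => #  t=1,i=9
  [24] ##... => #  t=0,i=8
  [23] #.### => #  t=0,i=5
  [22] #.##. => .  t=3,i=2
  [21] #.#.# => #  t=0,i=3
  [20] #.#.. => .  t=0,i=17
  [19] #..## => .  t=1,i=13
  [18] #..#. => .  t=1,i=10
  [17] #...# => #  t=4,i=12
  [16] #.... => .  t=0,i=9
  [15] .#### => .  t=0,i=13
  [14] .###. => #  t=0,i=6
  [13] .##.# => #  t=0,i=1
  [12] .##.. => .  t=1,i=15
  [11] .#.## => #  t=0,i=4
  [10] .#.#. => .  t=1,i=0
  [9] .#..# => .  t=1,i=12
  [8] .#... => .  t=0,i=18
  [7] ..### => .  t=0,i=12
  [6] ..##. => .  t=0,i=0
  [5] ..#.# => .  t=1,i=21
  [4] ..#.. => .  t=1,i=11
  [3] ...## => #  t=0,i=11
  [2] ...#. => .  t=1,i=20
  [1] ....# => .  t=0,i=10
  [0] ..... => #  t=1,i=18
  bits 11110011101000100110100000001001 = 4087506953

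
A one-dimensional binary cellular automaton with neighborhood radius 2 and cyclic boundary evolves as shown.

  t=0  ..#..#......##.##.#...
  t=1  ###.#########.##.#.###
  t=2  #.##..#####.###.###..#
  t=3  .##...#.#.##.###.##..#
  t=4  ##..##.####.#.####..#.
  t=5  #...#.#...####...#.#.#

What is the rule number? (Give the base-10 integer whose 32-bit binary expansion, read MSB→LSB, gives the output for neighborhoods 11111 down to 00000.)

3160886751

  [31] ##### => #  t=1,i=0
  [30] ####. => .  t=1,i=1
  [29] ###.# => #  t=1,i=2
  [28] ###.. => #  t=2,i=18
  [27] ##.## => #  t=0,i=14
  [26] ##.#. => #  t=0,i=17
  [25] ##..# => .  t=2,i=4
  [24] ##... => .  t=3,i=3
  [23] #.### => .  t=1,i=4
  [22] #.##. => #  t=0,i=15
  [21] #.#.# => #  t=1,i=17
  [20] #.#.. => .  t=0,i=18
  [19] #..## => .  t=2,i=5
  [18] #..#. => #  t=0,i=4
  [17] #...# => #  t=3,i=4
  [16] #.... => #  t=0,i=7
  [15] .#### => .  t=1,i=5
  [14] .###. => #  t=2,i=13
  [13] .##.# => .  t=0,i=13
  [12] .##.. => .  t=2,i=3
  [11] .#.## => #  t=1,i=18
  [10] .#.#. => #  t=3,i=7
  [9] .#..# => .  t=0,i=3
  [8] .#... => #  t=0,i=6
  [7] ..### => #  t=2,i=6
  [6] ..##. => #  t=0,i=12
  [5] ..#.# => .  t=3,i=6
  [4] ..#.. => #  t=0,i=2
  [3] ...## => #  t=0,i=11
  [2] ...#. => #  t=0,i=1
  [1] ....# => #  t=0,i=0
  [0] ..... => #  t=0,i=8
  bits 10111100011001110100110111011111 = 3160886751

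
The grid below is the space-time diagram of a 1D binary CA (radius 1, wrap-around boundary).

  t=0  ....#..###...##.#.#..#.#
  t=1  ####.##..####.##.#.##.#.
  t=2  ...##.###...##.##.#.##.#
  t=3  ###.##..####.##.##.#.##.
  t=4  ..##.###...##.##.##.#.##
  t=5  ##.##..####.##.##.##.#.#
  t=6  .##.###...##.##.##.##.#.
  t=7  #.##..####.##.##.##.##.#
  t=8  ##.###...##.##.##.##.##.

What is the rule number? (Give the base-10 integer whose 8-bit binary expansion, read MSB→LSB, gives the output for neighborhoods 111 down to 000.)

115

  [7] ### => .  t=0,i=8
  [6] ##. => #  t=0,i=9
  [5] #.# => #  t=0,i=15
  [4] #.. => #  t=0,i=0
  [3] .## => .  t=0,i=7
  [2] .#. => .  t=0,i=4
  [1] ..# => #  t=0,i=3
  [0] ... => #  t=0,i=1
  bits 01110011 = 115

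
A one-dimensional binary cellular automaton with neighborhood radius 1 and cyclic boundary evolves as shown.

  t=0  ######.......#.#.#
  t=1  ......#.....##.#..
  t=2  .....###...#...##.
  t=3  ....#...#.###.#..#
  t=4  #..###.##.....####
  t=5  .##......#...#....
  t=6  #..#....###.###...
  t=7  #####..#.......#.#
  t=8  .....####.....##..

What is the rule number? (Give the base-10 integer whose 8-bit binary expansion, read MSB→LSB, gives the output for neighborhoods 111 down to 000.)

  ###|.  b7=0 t=0,i=0
  ##.|.  b6=0 t=0,i=5
  #.#|.  b5=0 t=0,i=14
  #..|#  b4=1 t=0,i=6
  .##|.  b3=0 t=0,i=17
  .#.|#  b2=1 t=0,i=13
  ..#|#  b1=1 t=0,i=12
  ...|.  b0=0 t=0,i=7
  bits 00010110 = 22

22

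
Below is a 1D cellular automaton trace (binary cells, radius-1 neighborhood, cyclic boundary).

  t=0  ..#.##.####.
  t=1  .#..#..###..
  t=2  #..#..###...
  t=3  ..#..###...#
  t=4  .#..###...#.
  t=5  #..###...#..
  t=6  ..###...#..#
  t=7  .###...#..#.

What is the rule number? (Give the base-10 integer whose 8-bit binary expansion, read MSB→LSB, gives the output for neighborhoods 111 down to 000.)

138

  ### -> #   bit 7 = 1  t=0,i=8
  ##. -> .   bit 6 = 0  t=0,i=5
  #.# -> .   bit 5 = 0  t=0,i=3
  #.. -> .   bit 4 = 0  t=0,i=11
  .## -> #   bit 3 = 1  t=0,i=4
  .#. -> .   bit 2 = 0  t=0,i=2
  ..# -> #   bit 1 = 1  t=0,i=1
  ... -> .   bit 0 = 0  t=0,i=0
  bits 10001010 = 138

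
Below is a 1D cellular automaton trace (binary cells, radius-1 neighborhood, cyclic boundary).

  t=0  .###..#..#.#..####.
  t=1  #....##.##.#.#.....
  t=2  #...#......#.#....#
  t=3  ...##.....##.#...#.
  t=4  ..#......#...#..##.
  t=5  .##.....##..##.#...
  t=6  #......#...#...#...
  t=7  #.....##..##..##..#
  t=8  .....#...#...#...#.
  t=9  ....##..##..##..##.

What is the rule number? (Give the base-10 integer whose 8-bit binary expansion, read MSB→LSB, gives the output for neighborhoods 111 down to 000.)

  nb ###: next=.  (t=0,i=2, bit7=0)
  nb ##.: next=.  (t=0,i=3, bit6=0)
  nb #.#: next=.  (t=0,i=10, bit5=0)
  nb #..: next=.  (t=0,i=4, bit4=0)
  nb .##: next=.  (t=0,i=1, bit3=0)
  nb .#.: next=#  (t=0,i=6, bit2=1)
  nb ..#: next=#  (t=0,i=0, bit1=1)
  nb ...: next=.  (t=1,i=2, bit0=0)
  bits 00000110 = 6

6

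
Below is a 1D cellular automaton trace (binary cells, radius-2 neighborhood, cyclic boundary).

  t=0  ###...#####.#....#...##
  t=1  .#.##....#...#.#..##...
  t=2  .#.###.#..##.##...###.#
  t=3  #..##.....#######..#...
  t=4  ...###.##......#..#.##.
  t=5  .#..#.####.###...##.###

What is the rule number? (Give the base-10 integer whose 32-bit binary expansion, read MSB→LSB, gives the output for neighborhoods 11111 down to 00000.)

1237742947

  nb #####: next=.  (t=0,i=0, bit31=0)
  nb ####.: next=#  (t=0,i=1, bit30=1)
  nb ###.#: next=.  (t=0,i=10, bit29=0)
  nb ###..: next=.  (t=0,i=2, bit28=0)
  nb ##.##: next=#  (t=2,i=12, bit27=1)
  nb ##.#.: next=.  (t=0,i=11, bit26=0)
  nb ##..#: next=.  (t=3,i=17, bit25=0)
  nb ##...: next=#  (t=0,i=3, bit24=1)
  nb #.###: next=#  (t=2,i=3, bit23=1)
  nb #.##.: next=#  (t=1,i=3, bit22=1)
  nb #.#.#: next=.  (t=2,i=1, bit21=0)
  nb #.#..: next=.  (t=0,i=12, bit20=0)
  nb #..##: next=.  (t=1,i=17, bit19=0)
  nb #..#.: next=#  (t=3,i=18, bit18=1)
  nb #...#: next=#  (t=0,i=4, bit17=1)
  nb #....: next=.  (t=0,i=14, bit16=0)
  nb .####: next=.  (t=0,i=7, bit15=0)
  nb .###.: next=#  (t=2,i=4, bit14=1)
  nb .##.#: next=#  (t=2,i=11, bit13=1)
  nb .##..: next=#  (t=1,i=4, bit12=1)
  nb .#.##: next=.  (t=1,i=2, bit11=0)
  nb .#.#.: next=#  (t=1,i=14, bit10=1)
  nb .#..#: next=.  (t=1,i=16, bit9=0)
  nb .#...: next=#  (t=0,i=13, bit8=1)
  nb ..###: next=.  (t=0,i=6, bit7=0)
  nb ..##.: next=#  (t=1,i=18, bit6=1)
  nb ..#.#: next=#  (t=1,i=1, bit5=1)
  nb ..#..: next=.  (t=0,i=17, bit4=0)
  nb ...##: next=.  (t=0,i=5, bit3=0)
  nb ...#.: next=.  (t=0,i=16, bit2=0)
  nb ....#: next=#  (t=0,i=15, bit1=1)
  nb .....: next=#  (t=3,i=7, bit0=1)
  bits 01001001110001100111010101100011 = 1237742947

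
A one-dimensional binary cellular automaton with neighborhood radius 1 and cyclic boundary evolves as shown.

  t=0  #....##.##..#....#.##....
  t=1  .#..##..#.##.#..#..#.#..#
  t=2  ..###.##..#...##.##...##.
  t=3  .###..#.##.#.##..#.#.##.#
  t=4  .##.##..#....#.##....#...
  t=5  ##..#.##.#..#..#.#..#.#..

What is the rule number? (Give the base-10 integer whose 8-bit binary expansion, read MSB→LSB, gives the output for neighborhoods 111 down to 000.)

154

  ###|#  b7=1 t=2,i=3
  ##.|.  b6=0 t=0,i=6
  #.#|.  b5=0 t=0,i=7
  #..|#  b4=1 t=0,i=1
  .##|#  b3=1 t=0,i=5
  .#.|.  b2=0 t=0,i=0
  ..#|#  b1=1 t=0,i=4
  ...|.  b0=0 t=0,i=2
  bits 10011010 = 154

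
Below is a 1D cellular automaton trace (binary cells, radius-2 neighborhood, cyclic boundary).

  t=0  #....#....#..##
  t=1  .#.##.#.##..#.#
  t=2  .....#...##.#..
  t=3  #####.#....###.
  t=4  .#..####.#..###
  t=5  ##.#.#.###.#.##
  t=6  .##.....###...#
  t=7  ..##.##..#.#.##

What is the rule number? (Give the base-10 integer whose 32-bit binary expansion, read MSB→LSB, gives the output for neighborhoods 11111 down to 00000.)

  ##### -> .   bit 31 = 0  t=3,i=2
  ####. -> .   bit 30 = 0  t=3,i=3
  ###.# -> #   bit 29 = 1  t=3,i=4
  ###.. -> .   bit 28 = 0  t=0,i=0
  ##.## -> #   bit 27 = 1  t=3,i=14
  ##.#. -> #   bit 26 = 1  t=1,i=5
  ##..# -> #   bit 25 = 1  t=1,i=10
  ##... -> #   bit 24 = 1  t=0,i=1
  #.### -> .   bit 23 = 0  t=3,i=0
  #.##. -> .   bit 22 = 0  t=1,i=3
  #.#.# -> .   bit 21 = 0  t=1,i=1
  #.#.. -> #   bit 20 = 1  t=2,i=12
  #..## -> #   bit 19 = 1  t=0,i=12
  #..#. -> .   bit 18 = 0  t=1,i=11
  #...# -> .   bit 17 = 0  t=2,i=7
  #.... -> .   bit 16 = 0  t=0,i=2
  .#### -> #   bit 15 = 1  t=3,i=1
  .###. -> #   bit 14 = 1  t=0,i=14
  .##.# -> .   bit 13 = 0  t=1,i=4
  .##.. -> #   bit 12 = 1  t=1,i=9
  .#.## -> .   bit 11 = 0  t=1,i=2
  .#.#. -> .   bit 10 = 0  t=1,i=0
  .#..# -> .   bit 9 = 0  t=0,i=11
  .#... -> #   bit 8 = 1  t=0,i=6
  ..### -> .   bit 7 = 0  t=0,i=13
  ..##. -> .   bit 6 = 0  t=2,i=9
  ..#.# -> #   bit 5 = 1  t=1,i=12
  ..#.. -> .   bit 4 = 0  t=0,i=5
  ...## -> .   bit 3 = 0  t=2,i=8
  ...#. -> #   bit 2 = 1  t=0,i=4
  ....# -> #   bit 1 = 1  t=0,i=3
  ..... -> #   bit 0 = 1  t=2,i=0
  bits 00101111000110001101000100100111 = 790155559

790155559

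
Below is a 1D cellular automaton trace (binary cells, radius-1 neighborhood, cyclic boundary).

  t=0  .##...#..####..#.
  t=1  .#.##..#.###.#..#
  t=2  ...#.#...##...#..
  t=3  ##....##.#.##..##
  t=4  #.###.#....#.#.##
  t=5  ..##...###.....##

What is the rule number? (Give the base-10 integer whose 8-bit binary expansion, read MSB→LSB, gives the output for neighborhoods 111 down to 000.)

153

  ###|#  b7=1 t=0,i=10
  ##.|.  b6=0 t=0,i=2
  #.#|.  b5=0 t=1,i=0
  #..|#  b4=1 t=0,i=3
  .##|#  b3=1 t=0,i=1
  .#.|.  b2=0 t=0,i=6
  ..#|.  b1=0 t=0,i=0
  ...|#  b0=1 t=0,i=4
  bits 10011001 = 153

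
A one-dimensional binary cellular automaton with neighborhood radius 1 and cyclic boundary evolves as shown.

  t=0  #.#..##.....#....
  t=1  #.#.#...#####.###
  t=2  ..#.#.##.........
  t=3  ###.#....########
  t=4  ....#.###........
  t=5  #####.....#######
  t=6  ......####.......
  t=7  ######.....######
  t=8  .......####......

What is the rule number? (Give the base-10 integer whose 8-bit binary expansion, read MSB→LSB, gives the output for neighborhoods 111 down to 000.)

7

  ### -> .   bit 7 = 0  t=1,i=9
  ##. -> .   bit 6 = 0  t=0,i=6
  #.# -> .   bit 5 = 0  t=0,i=1
  #.. -> .   bit 4 = 0  t=0,i=3
  .## -> .   bit 3 = 0  t=0,i=5
  .#. -> #   bit 2 = 1  t=0,i=0
  ..# -> #   bit 1 = 1  t=0,i=4
  ... -> #   bit 0 = 1  t=0,i=8
  bits 00000111 = 7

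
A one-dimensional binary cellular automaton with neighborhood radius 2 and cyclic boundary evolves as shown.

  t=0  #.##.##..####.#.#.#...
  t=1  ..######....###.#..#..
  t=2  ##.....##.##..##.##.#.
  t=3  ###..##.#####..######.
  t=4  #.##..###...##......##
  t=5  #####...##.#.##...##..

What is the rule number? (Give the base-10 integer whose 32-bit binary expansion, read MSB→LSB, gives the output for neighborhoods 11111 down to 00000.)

1071919882

  ##### -> .   bit 31 = 0  t=1,i=4
  ####. -> .   bit 30 = 0  t=0,i=11
  ###.# -> #   bit 29 = 1  t=0,i=12
  ###.. -> #   bit 28 = 1  t=1,i=7
  ##.## -> #   bit 27 = 1  t=0,i=4
  ##.#. -> #   bit 26 = 1  t=0,i=13
  ##..# -> #   bit 25 = 1  t=0,i=7
  ##... -> #   bit 24 = 1  t=1,i=8
  #.### -> #   bit 23 = 1  t=3,i=0
  #.##. -> #   bit 22 = 1  t=0,i=2
  #.#.# -> #   bit 21 = 1  t=0,i=14
  #.#.. -> .   bit 20 = 0  t=0,i=18
  #..## -> .   bit 19 = 0  t=0,i=8
  #..#. -> #   bit 18 = 1  t=1,i=18
  #...# -> .   bit 17 = 0  t=0,i=20
  #.... -> .   bit 16 = 0  t=1,i=9
  .#### -> .   bit 15 = 0  t=0,i=10
  .###. -> .   bit 14 = 0  t=1,i=13
  .##.# -> #   bit 13 = 1  t=0,i=3
  .##.. -> #   bit 12 = 1  t=0,i=6
  .#.## -> .   bit 11 = 0  t=0,i=1
  .#.#. -> .   bit 10 = 0  t=0,i=15
  .#..# -> #   bit 9 = 1  t=1,i=17
  .#... -> #   bit 8 = 1  t=0,i=19
  ..### -> .   bit 7 = 0  t=0,i=9
  ..##. -> .   bit 6 = 0  t=2,i=7
  ..#.# -> .   bit 5 = 0  t=0,i=0
  ..#.. -> .   bit 4 = 0  t=1,i=19
  ...## -> #   bit 3 = 1  t=1,i=1
  ...#. -> .   bit 2 = 0  t=0,i=21
  ....# -> #   bit 1 = 1  t=1,i=0
  ..... -> .   bit 0 = 0  t=2,i=4
  bits 00111111111001000011001100001010 = 1071919882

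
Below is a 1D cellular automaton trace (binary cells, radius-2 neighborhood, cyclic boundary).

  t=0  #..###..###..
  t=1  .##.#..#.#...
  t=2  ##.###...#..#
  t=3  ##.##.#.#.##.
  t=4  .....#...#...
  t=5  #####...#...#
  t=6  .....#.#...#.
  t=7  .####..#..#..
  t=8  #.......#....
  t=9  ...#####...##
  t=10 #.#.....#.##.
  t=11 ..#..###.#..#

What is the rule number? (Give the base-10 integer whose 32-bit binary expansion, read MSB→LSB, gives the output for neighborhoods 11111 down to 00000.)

  nb #####: next=.  (t=5,i=1, bit31=0)
  nb ####.: next=.  (t=5,i=3, bit30=0)
  nb ###.#: next=#  (t=2,i=1, bit29=1)
  nb ###..: next=.  (t=0,i=5, bit28=0)
  nb ##.##: next=.  (t=2,i=2, bit27=0)
  nb ##.#.: next=#  (t=1,i=3, bit26=1)
  nb ##..#: next=.  (t=0,i=6, bit25=0)
  nb ##...: next=#  (t=2,i=6, bit24=1)
  nb #.###: next=#  (t=2,i=3, bit23=1)
  nb #.##.: next=.  (t=3,i=0, bit22=0)
  nb #.#.#: next=.  (t=3,i=6, bit21=0)
  nb #.#..: next=#  (t=1,i=4, bit20=1)
  nb #..##: next=#  (t=0,i=2, bit19=1)
  nb #..#.: next=.  (t=0,i=12, bit18=0)
  nb #...#: next=.  (t=2,i=7, bit17=0)
  nb #....: next=.  (t=1,i=11, bit16=0)
  nb .####: next=.  (t=5,i=0, bit15=0)
  nb .###.: next=#  (t=0,i=4, bit14=1)
  nb .##.#: next=.  (t=1,i=2, bit13=0)
  nb .##..: next=.  (t=9,i=12, bit12=0)
  nb .#.##: next=#  (t=3,i=9, bit11=1)
  nb .#.#.: next=.  (t=1,i=8, bit10=0)
  nb .#..#: next=#  (t=0,i=1, bit9=1)
  nb .#...: next=.  (t=1,i=10, bit8=0)
  nb ..###: next=.  (t=0,i=3, bit7=0)
  nb ..##.: next=#  (t=1,i=1, bit6=1)
  nb ..#.#: next=.  (t=1,i=7, bit5=0)
  nb ..#..: next=.  (t=0,i=0, bit4=0)
  nb ...##: next=#  (t=1,i=0, bit3=1)
  nb ...#.: next=#  (t=2,i=8, bit2=1)
  nb ....#: next=#  (t=1,i=12, bit1=1)
  nb .....: next=#  (t=4,i=0, bit0=1)
  bits 00100101100110000100101001001111 = 630737487

630737487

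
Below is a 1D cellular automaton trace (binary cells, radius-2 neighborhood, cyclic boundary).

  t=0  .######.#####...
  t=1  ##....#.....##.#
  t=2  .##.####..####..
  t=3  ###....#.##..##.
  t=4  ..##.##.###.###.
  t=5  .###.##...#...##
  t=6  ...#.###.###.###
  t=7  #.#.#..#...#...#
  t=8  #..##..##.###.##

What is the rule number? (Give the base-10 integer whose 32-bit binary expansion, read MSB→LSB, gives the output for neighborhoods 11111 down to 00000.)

  nb #####: next=.  (t=0,i=3, bit31=0)
  nb ####.: next=.  (t=0,i=5, bit30=0)
  nb ###.#: next=#  (t=0,i=6, bit29=1)
  nb ###..: next=#  (t=0,i=12, bit28=1)
  nb ##.##: next=.  (t=0,i=7, bit27=0)
  nb ##.#.: next=.  (t=7,i=1, bit26=0)
  nb ##..#: next=.  (t=2,i=8, bit25=0)
  nb ##...: next=#  (t=0,i=13, bit24=1)
  nb #.###: next=.  (t=0,i=8, bit23=0)
  nb #.##.: next=#  (t=3,i=9, bit22=1)
  nb #.#.#: next=.  (t=7,i=2, bit21=0)
  nb #.#..: next=#  (t=7,i=4, bit20=1)
  nb #..##: next=#  (t=2,i=9, bit19=1)
  nb #..#.: next=.  (t=7,i=6, bit18=0)
  nb #...#: next=.  (t=2,i=15, bit17=0)
  nb #....: next=.  (t=0,i=14, bit16=0)
  nb .####: next=.  (t=0,i=2, bit15=0)
  nb .###.: next=.  (t=1,i=0, bit14=0)
  nb .##.#: next=#  (t=1,i=13, bit13=1)
  nb .##..: next=#  (t=3,i=10, bit12=1)
  nb .#.##: next=#  (t=3,i=8, bit11=1)
  nb .#.#.: next=#  (t=7,i=3, bit10=1)
  nb .#..#: next=.  (t=7,i=5, bit9=0)
  nb .#...: next=#  (t=1,i=7, bit8=1)
  nb ..###: next=#  (t=0,i=1, bit7=1)
  nb ..##.: next=#  (t=1,i=12, bit6=1)
  nb ..#.#: next=.  (t=3,i=7, bit5=0)
  nb ..#..: next=#  (t=1,i=6, bit4=1)
  nb ...##: next=#  (t=0,i=0, bit3=1)
  nb ...#.: next=#  (t=1,i=5, bit2=1)
  nb ....#: next=#  (t=0,i=15, bit1=1)
  nb .....: next=.  (t=1,i=9, bit0=0)
  bits 00110001010110000011110111011110 = 827866590

827866590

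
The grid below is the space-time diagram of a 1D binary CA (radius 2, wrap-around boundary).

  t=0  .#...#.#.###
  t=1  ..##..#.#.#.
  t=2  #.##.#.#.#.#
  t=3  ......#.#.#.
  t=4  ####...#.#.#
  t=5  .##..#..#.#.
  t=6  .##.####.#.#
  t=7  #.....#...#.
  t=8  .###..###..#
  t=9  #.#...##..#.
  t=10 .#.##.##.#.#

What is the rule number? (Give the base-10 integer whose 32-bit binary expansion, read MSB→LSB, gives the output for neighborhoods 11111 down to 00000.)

3221708753

  nb #####: next=#  (t=4,i=1, bit31=1)
  nb ####.: next=#  (t=4,i=2, bit30=1)
  nb ###.#: next=.  (t=0,i=11, bit29=0)
  nb ###..: next=.  (t=4,i=3, bit28=0)
  nb ##.##: next=.  (t=2,i=1, bit27=0)
  nb ##.#.: next=.  (t=0,i=0, bit26=0)
  nb ##..#: next=.  (t=1,i=4, bit25=0)
  nb ##...: next=.  (t=4,i=4, bit24=0)
  nb #.###: next=.  (t=0,i=9, bit23=0)
  nb #.##.: next=.  (t=2,i=2, bit22=0)
  nb #.#.#: next=.  (t=0,i=7, bit21=0)
  nb #.#..: next=.  (t=0,i=1, bit20=0)
  nb #..##: next=.  (t=5,i=0, bit19=0)
  nb #..#.: next=#  (t=1,i=5, bit18=1)
  nb #...#: next=#  (t=0,i=3, bit17=1)
  nb #....: next=#  (t=3,i=0, bit16=1)
  nb .####: next=.  (t=4,i=0, bit15=0)
  nb .###.: next=#  (t=0,i=10, bit14=1)
  nb .##.#: next=.  (t=2,i=0, bit13=0)
  nb .##..: next=#  (t=1,i=3, bit12=1)
  nb .#.##: next=#  (t=0,i=8, bit11=1)
  nb .#.#.: next=#  (t=0,i=6, bit10=1)
  nb .#..#: next=#  (t=5,i=6, bit9=1)
  nb .#...: next=#  (t=0,i=2, bit8=1)
  nb ..###: next=#  (t=8,i=6, bit7=1)
  nb ..##.: next=#  (t=1,i=2, bit6=1)
  nb ..#.#: next=.  (t=0,i=5, bit5=0)
  nb ..#..: next=#  (t=5,i=5, bit4=1)
  nb ...##: next=.  (t=1,i=1, bit3=0)
  nb ...#.: next=.  (t=0,i=4, bit2=0)
  nb ....#: next=.  (t=3,i=4, bit1=0)
  nb .....: next=#  (t=3,i=1, bit0=1)
  bits 11000000000001110101111111010001 = 3221708753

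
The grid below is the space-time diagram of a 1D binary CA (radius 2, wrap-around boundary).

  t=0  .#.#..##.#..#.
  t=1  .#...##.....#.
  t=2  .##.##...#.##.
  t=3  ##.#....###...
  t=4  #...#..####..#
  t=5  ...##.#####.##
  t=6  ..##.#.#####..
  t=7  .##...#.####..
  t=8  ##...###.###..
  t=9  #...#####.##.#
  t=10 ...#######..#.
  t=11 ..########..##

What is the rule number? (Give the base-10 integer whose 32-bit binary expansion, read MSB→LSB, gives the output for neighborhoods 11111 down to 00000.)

4161325565

  nb #####: next=#  (t=5,i=8, bit31=1)
  nb ####.: next=#  (t=4,i=9, bit30=1)
  nb ###.#: next=#  (t=5,i=10, bit29=1)
  nb ###..: next=#  (t=3,i=10, bit28=1)
  nb ##.##: next=#  (t=2,i=3, bit27=1)
  nb ##.#.: next=.  (t=0,i=8, bit26=0)
  nb ##..#: next=.  (t=2,i=13, bit25=0)
  nb ##...: next=.  (t=1,i=7, bit24=0)
  nb #.###: next=.  (t=5,i=6, bit23=0)
  nb #.##.: next=.  (t=2,i=4, bit22=0)
  nb #.#.#: next=.  (t=6,i=5, bit21=0)
  nb #.#..: next=.  (t=0,i=3, bit20=0)
  nb #..##: next=#  (t=0,i=5, bit19=1)
  nb #..#.: next=.  (t=0,i=0, bit18=0)
  nb #...#: next=.  (t=1,i=3, bit17=0)
  nb #....: next=.  (t=1,i=8, bit16=0)
  nb .####: next=#  (t=4,i=8, bit15=1)
  nb .###.: next=#  (t=3,i=9, bit14=1)
  nb .##.#: next=.  (t=0,i=7, bit13=0)
  nb .##..: next=.  (t=1,i=6, bit12=0)
  nb .#.##: next=#  (t=2,i=10, bit11=1)
  nb .#.#.: next=.  (t=0,i=2, bit10=0)
  nb .#..#: next=.  (t=0,i=4, bit9=0)
  nb .#...: next=#  (t=1,i=2, bit8=1)
  nb ..###: next=#  (t=3,i=8, bit7=1)
  nb ..##.: next=#  (t=0,i=6, bit6=1)
  nb ..#.#: next=#  (t=0,i=1, bit5=1)
  nb ..#..: next=#  (t=0,i=12, bit4=1)
  nb ...##: next=#  (t=1,i=4, bit3=1)
  nb ...#.: next=#  (t=1,i=11, bit2=1)
  nb ....#: next=.  (t=1,i=10, bit1=0)
  nb .....: next=#  (t=1,i=9, bit0=1)
  bits 11111000000010001100100111111101 = 4161325565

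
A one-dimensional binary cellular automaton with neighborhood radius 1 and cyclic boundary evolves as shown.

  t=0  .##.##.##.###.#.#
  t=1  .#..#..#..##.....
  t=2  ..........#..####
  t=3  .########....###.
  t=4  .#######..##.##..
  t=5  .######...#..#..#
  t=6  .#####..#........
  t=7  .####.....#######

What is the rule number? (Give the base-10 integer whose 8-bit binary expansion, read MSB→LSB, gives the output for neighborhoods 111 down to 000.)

137

  [7] ### => #  t=0,i=11
  [6] ##. => .  t=0,i=2
  [5] #.# => .  t=0,i=0
  [4] #.. => .  t=1,i=2
  [3] .## => #  t=0,i=1
  [2] .#. => .  t=0,i=14
  [1] ..# => .  t=1,i=0
  [0] ... => #  t=1,i=13
  bits 10001001 = 137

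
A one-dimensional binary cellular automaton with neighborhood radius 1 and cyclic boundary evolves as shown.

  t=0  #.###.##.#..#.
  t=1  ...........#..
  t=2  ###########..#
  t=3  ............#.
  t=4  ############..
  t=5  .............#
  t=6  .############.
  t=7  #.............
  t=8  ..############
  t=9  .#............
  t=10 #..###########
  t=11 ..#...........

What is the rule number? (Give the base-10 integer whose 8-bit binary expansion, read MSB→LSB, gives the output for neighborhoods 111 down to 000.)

  ### -> .   bit 7 = 0  t=0,i=3
  ##. -> .   bit 6 = 0  t=0,i=4
  #.# -> .   bit 5 = 0  t=0,i=1
  #.. -> .   bit 4 = 0  t=0,i=10
  .## -> .   bit 3 = 0  t=0,i=2
  .#. -> .   bit 2 = 0  t=0,i=0
  ..# -> #   bit 1 = 1  t=0,i=11
  ... -> #   bit 0 = 1  t=1,i=0
  bits 00000011 = 3

3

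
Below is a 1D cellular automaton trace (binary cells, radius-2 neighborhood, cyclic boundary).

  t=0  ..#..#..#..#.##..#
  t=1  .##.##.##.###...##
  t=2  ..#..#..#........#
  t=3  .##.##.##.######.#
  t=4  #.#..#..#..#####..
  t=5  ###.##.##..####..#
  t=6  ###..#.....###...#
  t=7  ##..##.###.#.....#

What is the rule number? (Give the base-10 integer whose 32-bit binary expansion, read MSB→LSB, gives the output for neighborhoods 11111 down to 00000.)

3759516851

  [31] ##### => #  t=3,i=12
  [30] ####. => #  t=3,i=14
  [29] ###.# => #  t=3,i=15
  [28] ###.. => .  t=1,i=12
  [27] ##.## => .  t=1,i=0
  [26] ##.#. => .  t=3,i=16
  [25] ##..# => .  t=0,i=15
  [24] ##... => .  t=1,i=13
  [23] #.### => .  t=1,i=10
  [22] #.##. => .  t=0,i=13
  [21] #.#.# => .  t=3,i=17
  [20] #.#.. => #  t=4,i=2
  [19] #..## => .  t=4,i=10
  [18] #..#. => #  t=0,i=1
  [17] #...# => .  t=1,i=14
  [16] #.... => #  t=2,i=10
  [15] .#### => #  t=3,i=11
  [14] .###. => .  t=1,i=11
  [13] .##.# => #  t=1,i=2
  [12] .##.. => .  t=0,i=14
  [11] .#.## => #  t=0,i=12
  [10] .#.#. => #  t=4,i=1
  [9] .#..# => .  t=0,i=0
  [8] .#... => .  t=2,i=9
  [7] ..### => #  t=4,i=11
  [6] ..##. => .  t=1,i=16
  [5] ..#.# => #  t=0,i=11
  [4] ..#.. => #  t=0,i=2
  [3] ...## => .  t=1,i=15
  [2] ...#. => .  t=2,i=16
  [1] ....# => #  t=2,i=15
  [0] ..... => #  t=2,i=11
  bits 11100000000101011010110010110011 = 3759516851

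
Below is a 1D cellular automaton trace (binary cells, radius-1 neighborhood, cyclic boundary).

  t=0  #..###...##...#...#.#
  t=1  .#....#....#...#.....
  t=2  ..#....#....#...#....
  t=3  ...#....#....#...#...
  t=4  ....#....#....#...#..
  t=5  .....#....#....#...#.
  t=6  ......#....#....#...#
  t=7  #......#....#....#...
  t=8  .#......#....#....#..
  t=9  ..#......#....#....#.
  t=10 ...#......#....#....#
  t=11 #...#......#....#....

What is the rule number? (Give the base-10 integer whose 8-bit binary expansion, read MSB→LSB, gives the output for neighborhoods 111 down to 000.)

  ###|.  b7=0 t=0,i=4
  ##.|.  b6=0 t=0,i=0
  #.#|.  b5=0 t=0,i=19
  #..|#  b4=1 t=0,i=1
  .##|.  b3=0 t=0,i=3
  .#.|.  b2=0 t=0,i=14
  ..#|.  b1=0 t=0,i=2
  ...|.  b0=0 t=0,i=7
  bits 00010000 = 16

16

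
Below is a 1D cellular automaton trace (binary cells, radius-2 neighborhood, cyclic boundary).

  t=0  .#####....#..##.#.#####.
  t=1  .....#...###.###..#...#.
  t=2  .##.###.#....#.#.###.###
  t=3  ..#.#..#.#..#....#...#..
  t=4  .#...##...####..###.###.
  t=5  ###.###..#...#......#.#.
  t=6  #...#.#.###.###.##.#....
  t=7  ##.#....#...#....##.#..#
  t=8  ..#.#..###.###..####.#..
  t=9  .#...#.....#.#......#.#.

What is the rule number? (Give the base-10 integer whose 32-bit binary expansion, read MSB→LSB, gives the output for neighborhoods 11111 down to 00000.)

344208221

  [31] ##### => .  t=0,i=3
  [30] ####. => .  t=0,i=4
  [29] ###.# => .  t=1,i=11
  [28] ###.. => #  t=0,i=5
  [27] ##.## => .  t=1,i=12
  [26] ##.#. => #  t=0,i=15
  [25] ##..# => .  t=0,i=23
  [24] ##... => .  t=0,i=6
  [23] #.### => #  t=0,i=18
  [22] #.##. => .  t=2,i=1
  [21] #.#.# => .  t=0,i=16
  [20] #.#.. => .  t=2,i=8
  [19] #..## => .  t=0,i=0
  [18] #..#. => #  t=1,i=17
  [17] #...# => .  t=1,i=7
  [16] #.... => .  t=0,i=7
  [15] .#### => .  t=0,i=2
  [14] .###. => .  t=1,i=10
  [13] .##.# => #  t=0,i=14
  [12] .##.. => #  t=4,i=6
  [11] .#.## => .  t=0,i=17
  [10] .#.#. => .  t=2,i=14
  [9] .#..# => #  t=0,i=11
  [8] .#... => #  t=1,i=6
  [7] ..### => .  t=0,i=1
  [6] ..##. => #  t=0,i=13
  [5] ..#.# => .  t=2,i=13
  [4] ..#.. => #  t=0,i=10
  [3] ...## => #  t=1,i=8
  [2] ...#. => #  t=0,i=9
  [1] ....# => .  t=0,i=8
  [0] ..... => #  t=1,i=1
  bits 00010100100001000011001101011101 = 344208221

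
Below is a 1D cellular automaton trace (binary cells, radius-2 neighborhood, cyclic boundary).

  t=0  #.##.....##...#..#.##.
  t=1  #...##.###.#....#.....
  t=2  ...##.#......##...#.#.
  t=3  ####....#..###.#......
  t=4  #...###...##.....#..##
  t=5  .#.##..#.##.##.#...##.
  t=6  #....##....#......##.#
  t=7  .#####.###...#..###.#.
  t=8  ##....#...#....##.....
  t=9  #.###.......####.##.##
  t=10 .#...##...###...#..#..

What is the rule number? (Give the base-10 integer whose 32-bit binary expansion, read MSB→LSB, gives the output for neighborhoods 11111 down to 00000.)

187498698

  nb #####: next=.  (t=7,i=3, bit31=0)
  nb ####.: next=.  (t=3,i=2, bit30=0)
  nb ###.#: next=.  (t=1,i=9, bit29=0)
  nb ###..: next=.  (t=3,i=3, bit28=0)
  nb ##.##: next=#  (t=1,i=6, bit27=1)
  nb ##.#.: next=.  (t=0,i=21, bit26=0)
  nb ##..#: next=#  (t=5,i=5, bit25=1)
  nb ##...: next=#  (t=0,i=4, bit24=1)
  nb #.###: next=.  (t=1,i=7, bit23=0)
  nb #.##.: next=.  (t=0,i=2, bit22=0)
  nb #.#.#: next=#  (t=0,i=0, bit21=1)
  nb #.#..: next=.  (t=1,i=11, bit20=0)
  nb #..##: next=#  (t=3,i=10, bit19=1)
  nb #..#.: next=#  (t=0,i=16, bit18=1)
  nb #...#: next=.  (t=0,i=12, bit17=0)
  nb #....: next=#  (t=0,i=5, bit16=1)
  nb .####: next=.  (t=3,i=1, bit15=0)
  nb .###.: next=.  (t=1,i=8, bit14=0)
  nb .##.#: next=.  (t=0,i=20, bit13=0)
  nb .##..: next=.  (t=0,i=3, bit12=0)
  nb .#.##: next=.  (t=0,i=1, bit11=0)
  nb .#.#.: next=.  (t=2,i=19, bit10=0)
  nb .#..#: next=.  (t=0,i=15, bit9=0)
  nb .#...: next=.  (t=1,i=1, bit8=0)
  nb ..###: next=#  (t=3,i=0, bit7=1)
  nb ..##.: next=#  (t=0,i=9, bit6=1)
  nb ..#.#: next=.  (t=0,i=17, bit5=0)
  nb ..#..: next=.  (t=0,i=14, bit4=0)
  nb ...##: next=#  (t=0,i=8, bit3=1)
  nb ...#.: next=.  (t=0,i=13, bit2=0)
  nb ....#: next=#  (t=0,i=7, bit1=1)
  nb .....: next=.  (t=0,i=6, bit0=0)
  bits 00001011001011010000000011001010 = 187498698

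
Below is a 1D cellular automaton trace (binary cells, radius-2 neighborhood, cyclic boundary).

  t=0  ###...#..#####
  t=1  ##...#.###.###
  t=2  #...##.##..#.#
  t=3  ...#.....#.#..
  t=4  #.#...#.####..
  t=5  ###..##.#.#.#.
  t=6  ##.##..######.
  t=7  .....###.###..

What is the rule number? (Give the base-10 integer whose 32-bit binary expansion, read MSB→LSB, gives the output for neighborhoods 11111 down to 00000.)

  [31] ##### => #  t=0,i=0
  [30] ####. => #  t=0,i=1
  [29] ###.# => .  t=1,i=9
  [28] ###.. => .  t=0,i=2
  [27] ##.## => .  t=1,i=10
  [26] ##.#. => #  t=5,i=7
  [25] ##..# => #  t=2,i=9
  [24] ##... => .  t=0,i=3
  [23] #.### => #  t=1,i=7
  [22] #.##. => .  t=2,i=7
  [21] #.#.# => #  t=5,i=8
  [20] #.#.. => #  t=3,i=11
  [19] #..## => #  t=0,i=8
  [18] #..#. => .  t=2,i=10
  [17] #...# => .  t=0,i=4
  [16] #.... => .  t=3,i=5
  [15] .#### => .  t=0,i=10
  [14] .###. => #  t=1,i=8
  [13] .##.# => .  t=2,i=5
  [12] .##.. => .  t=2,i=0
  [11] .#.## => .  t=1,i=6
  [10] .#.#. => #  t=3,i=10
  [9] .#..# => #  t=0,i=7
  [8] .#... => .  t=3,i=4
  [7] ..### => #  t=0,i=9
  [6] ..##. => .  t=2,i=4
  [5] ..#.# => #  t=1,i=5
  [4] ..#.. => .  t=0,i=6
  [3] ...## => #  t=2,i=3
  [2] ...#. => #  t=0,i=5
  [1] ....# => .  t=3,i=1
  [0] ..... => #  t=3,i=0
  bits 11000110101110000100011010101101 = 3333965485

3333965485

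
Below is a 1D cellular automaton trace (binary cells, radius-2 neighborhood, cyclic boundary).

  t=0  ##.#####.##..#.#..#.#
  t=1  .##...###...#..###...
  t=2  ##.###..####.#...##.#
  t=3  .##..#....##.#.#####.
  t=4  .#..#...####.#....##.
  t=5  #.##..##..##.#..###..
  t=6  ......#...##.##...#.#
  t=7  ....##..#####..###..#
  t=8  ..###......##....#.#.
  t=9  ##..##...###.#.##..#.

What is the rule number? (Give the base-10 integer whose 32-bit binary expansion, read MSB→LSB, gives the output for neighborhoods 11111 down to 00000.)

2033590862

  #####|.  b31=0 t=0,i=5
  ####.|#  b30=1 t=0,i=6
  ###.#|#  b29=1 t=0,i=1
  ###..|#  b28=1 t=1,i=8
  ##.##|#  b27=1 t=0,i=2
  ##.#.|.  b26=0 t=2,i=12
  ##..#|.  b25=0 t=0,i=11
  ##...|#  b24=1 t=1,i=3
  #.###|.  b23=0 t=0,i=3
  #.##.|.  b22=0 t=0,i=9
  #.#.#|#  b21=1 t=3,i=13
  #.#..|#  b20=1 t=0,i=15
  #..##|.  b19=0 t=1,i=14
  #..#.|#  b18=1 t=0,i=12
  #...#|#  b17=1 t=1,i=4
  #....|.  b16=0 t=1,i=19
  .####|.  b15=0 t=0,i=4
  .###.|.  b14=0 t=0,i=0
  .##.#|#  b13=1 t=2,i=18
  .##..|.  b12=0 t=0,i=10
  .#.##|.  b11=0 t=0,i=19
  .#.#.|.  b10=0 t=0,i=14
  .#..#|#  b9=1 t=0,i=16
  .#...|.  b8=0 t=2,i=14
  ..###|.  b7=0 t=1,i=6
  ..##.|#  b6=1 t=1,i=1
  ..#.#|.  b5=0 t=0,i=13
  ..#..|.  b4=0 t=1,i=12
  ...##|#  b3=1 t=1,i=0
  ...#.|#  b2=1 t=1,i=11
  ....#|#  b1=1 t=1,i=20
  .....|.  b0=0 t=6,i=2
  bits 01111001001101100010001001001110 = 2033590862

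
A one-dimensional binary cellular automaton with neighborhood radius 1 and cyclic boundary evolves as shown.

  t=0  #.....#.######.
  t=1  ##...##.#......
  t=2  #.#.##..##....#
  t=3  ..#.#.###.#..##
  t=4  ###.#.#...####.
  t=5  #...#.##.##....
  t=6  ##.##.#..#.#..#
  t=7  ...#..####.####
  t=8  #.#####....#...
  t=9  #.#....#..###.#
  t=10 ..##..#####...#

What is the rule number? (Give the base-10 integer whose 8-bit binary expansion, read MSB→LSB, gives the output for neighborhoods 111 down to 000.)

30

  ### -> .   bit 7 = 0  t=0,i=9
  ##. -> .   bit 6 = 0  t=0,i=13
  #.# -> .   bit 5 = 0  t=0,i=7
  #.. -> #   bit 4 = 1  t=0,i=1
  .## -> #   bit 3 = 1  t=0,i=8
  .#. -> #   bit 2 = 1  t=0,i=0
  ..# -> #   bit 1 = 1  t=0,i=5
  ... -> .   bit 0 = 0  t=0,i=2
  bits 00011110 = 30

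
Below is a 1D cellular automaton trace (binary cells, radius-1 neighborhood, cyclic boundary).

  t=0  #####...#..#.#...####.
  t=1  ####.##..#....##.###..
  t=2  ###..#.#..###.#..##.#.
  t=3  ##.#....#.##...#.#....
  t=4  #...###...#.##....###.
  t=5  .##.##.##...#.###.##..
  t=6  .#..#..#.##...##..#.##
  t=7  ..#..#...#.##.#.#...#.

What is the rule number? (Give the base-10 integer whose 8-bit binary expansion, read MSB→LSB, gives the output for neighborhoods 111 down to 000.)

  nb ###: next=#  (t=0,i=1, bit7=1)
  nb ##.: next=.  (t=0,i=4, bit6=0)
  nb #.#: next=.  (t=0,i=12, bit5=0)
  nb #..: next=#  (t=0,i=5, bit4=1)
  nb .##: next=#  (t=0,i=0, bit3=1)
  nb .#.: next=.  (t=0,i=8, bit2=0)
  nb ..#: next=.  (t=0,i=7, bit1=0)
  nb ...: next=#  (t=0,i=6, bit0=1)
  bits 10011001 = 153

153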